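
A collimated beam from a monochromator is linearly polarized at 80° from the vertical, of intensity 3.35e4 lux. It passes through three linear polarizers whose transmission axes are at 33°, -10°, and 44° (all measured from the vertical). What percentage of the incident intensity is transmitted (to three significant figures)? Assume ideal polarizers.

≈ 8.60%

I₁ = 3.35e4 lux · cos²(47°) = 1.558e+04 lux.
I₂ = I₁ · cos²(43°) = 1.558e+04 · 0.5349 = 8334 lux.
I₃ = I₂ · cos²(54°) = 8334 · 0.3455 = 2879 lux.
That is 8.595% of the incident intensity.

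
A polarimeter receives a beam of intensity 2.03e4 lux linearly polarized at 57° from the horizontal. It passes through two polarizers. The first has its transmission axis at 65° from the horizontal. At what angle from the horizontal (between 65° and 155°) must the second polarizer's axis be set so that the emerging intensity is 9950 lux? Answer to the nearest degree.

I₁ = I₀ cos²(65° − 57°) = I₀ cos²(8°) = 0.9806 I₀.
Target fraction: 9950 / 2.03e4 lux = 0.4901 of I₀.
Need I₂/I₀ = 0.4901, so cos²(θ − 65°) = 0.4901 / 0.9806 = 0.4998.
θ − 65° = arccos(√0.4998) = 45.0°, giving θ ≈ 65 + 45.0 = 110.0°.

θ ≈ 110°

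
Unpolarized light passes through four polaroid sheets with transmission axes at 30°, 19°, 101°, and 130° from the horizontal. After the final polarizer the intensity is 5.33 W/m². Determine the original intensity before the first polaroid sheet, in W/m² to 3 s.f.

I₀ ≈ 747 W/m²

Unpolarized light through the first polarizer → I₁ = ½ I₀, now polarized at 30°.
I₂ = I₁ cos²(19° − 30°) = 0.5 I₀ · cos²(11°) = 0.4818 I₀.
I₃ = I₂ cos²(101° − 19°) = 0.4818 I₀ · cos²(82°) = 0.009332 I₀.
I₄ = I₃ cos²(130° − 101°) = 0.009332 I₀ · cos²(29°) = 0.007139 I₀.
So 5.33 W/m² = 0.007139 I₀, giving I₀ = 5.33/0.007139 = 746.6 W/m².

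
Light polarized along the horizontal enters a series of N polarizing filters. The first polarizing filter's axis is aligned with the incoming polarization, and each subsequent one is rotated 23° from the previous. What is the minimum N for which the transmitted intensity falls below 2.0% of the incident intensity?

First polarizer is aligned with the polarization: full transmission.
Each further stage multiplies by cos²(23°) = 0.8473.
After N polarizers: T = 0.8473^(N−1). Require T < 0.020 ⇒ N−1 > ln(0.020)/ln(0.8473) = 23.61, so N−1 ≥ 24 and N = 25.
Check: N=25 gives T = 0.01876 < 0.020; N=24 gives T = 0.02214.

N = 25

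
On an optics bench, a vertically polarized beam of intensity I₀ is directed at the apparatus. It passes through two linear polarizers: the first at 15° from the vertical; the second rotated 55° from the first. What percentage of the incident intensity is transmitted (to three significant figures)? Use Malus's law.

≈ 30.7%

By Malus's law, I₁ = I₀ cos²(15° − 0°) = I₀ cos²(15°) = 0.933 I₀.
I₂ = I₁ cos²(55°) = 0.933 · 0.329 I₀ = 0.307 I₀.
That is 30.7% of the incident intensity.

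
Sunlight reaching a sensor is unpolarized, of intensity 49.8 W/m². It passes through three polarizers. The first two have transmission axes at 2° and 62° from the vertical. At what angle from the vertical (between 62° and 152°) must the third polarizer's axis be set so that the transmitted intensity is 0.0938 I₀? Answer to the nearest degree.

θ ≈ 92°

Unpolarized light through the first polarizer → I₁ = ½ I₀, now polarized at 2°.
I₂ = I₁ cos²(62° − 2°) = 0.5 I₀ · cos²(60°) = 0.125 I₀.
Need I₃/I₀ = 0.0938, so cos²(θ − 62°) = 0.0938 / 0.125 = 0.7504.
θ − 62° = arccos(√0.7504) = 30.0°, giving θ ≈ 62 + 30.0 = 92.0°.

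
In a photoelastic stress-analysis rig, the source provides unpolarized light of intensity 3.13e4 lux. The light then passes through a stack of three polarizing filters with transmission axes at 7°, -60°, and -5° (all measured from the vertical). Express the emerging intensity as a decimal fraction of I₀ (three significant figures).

I/I₀ ≈ 0.0251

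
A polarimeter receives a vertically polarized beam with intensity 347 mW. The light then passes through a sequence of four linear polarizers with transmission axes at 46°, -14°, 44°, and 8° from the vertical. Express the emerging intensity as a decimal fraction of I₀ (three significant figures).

I/I₀ ≈ 0.0222

I₁ = 347 mW · cos²(46°) = 167.4 mW.
I₂ = I₁ · cos²(60°) = 167.4 · 0.25 = 41.86 mW.
I₃ = I₂ · cos²(58°) = 41.86 · 0.2808 = 11.76 mW.
I₄ = I₃ · cos²(36°) = 11.76 · 0.6545 = 7.694 mW.
Transmitted fraction = 0.02217.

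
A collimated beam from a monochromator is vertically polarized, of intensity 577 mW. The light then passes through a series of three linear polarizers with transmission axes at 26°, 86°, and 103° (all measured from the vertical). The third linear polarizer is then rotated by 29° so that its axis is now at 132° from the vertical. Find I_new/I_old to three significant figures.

I_new/I_old ≈ 0.528

Before rotation:
By Malus's law, I₁ = I₀ cos²(26° − 0°) = I₀ cos²(26°) = 0.8078 I₀.
I₂ = I₁ cos²(86° − 26°) = 0.8078 I₀ · cos²(60°) = 0.202 I₀.
I₃ = I₂ cos²(103° − 86°) = 0.202 I₀ · cos²(17°) = 0.1847 I₀.
After rotation:
I₁ = I₀ cos²(26° − 0°) = I₀ cos²(26°) = 0.8078 I₀.
I₂ = I₁ cos²(86° − 26°) = 0.8078 I₀ · cos²(60°) = 0.202 I₀.
I₃ = I₂ cos²(132° − 86°) = 0.202 I₀ · cos²(46°) = 0.09745 I₀.
Ratio = 0.09745 / 0.1847 = 0.5277.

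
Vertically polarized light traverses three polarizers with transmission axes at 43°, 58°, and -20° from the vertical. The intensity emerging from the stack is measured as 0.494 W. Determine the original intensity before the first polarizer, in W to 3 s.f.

I₀ ≈ 22.9 W

I₁ = I₀ cos²(43° − 0°) = I₀ cos²(43°) = 0.5349 I₀.
I₂ = I₁ cos²(58° − 43°) = 0.5349 I₀ · cos²(15°) = 0.499 I₀.
I₃ = I₂ cos²(-20° − 58°) = 0.499 I₀ · cos²(78°) = 0.02157 I₀.
So 0.494 W = 0.02157 I₀, giving I₀ = 0.494/0.02157 = 22.9 W.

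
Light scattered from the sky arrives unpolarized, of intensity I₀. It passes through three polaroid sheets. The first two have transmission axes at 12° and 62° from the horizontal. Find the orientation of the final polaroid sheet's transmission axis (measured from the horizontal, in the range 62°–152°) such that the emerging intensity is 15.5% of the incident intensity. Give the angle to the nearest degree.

θ ≈ 92°

Unpolarized light through the first polarizer → I₁ = ½ I₀, now polarized at 12°.
I₂ = I₁ cos²(62° − 12°) = 0.5 I₀ · cos²(50°) = 0.2066 I₀.
Need I₃/I₀ = 0.155, so cos²(θ − 62°) = 0.155 / 0.2066 = 0.7503.
θ − 62° = arccos(√0.7503) = 30.0°, giving θ ≈ 62 + 30.0 = 92.0°.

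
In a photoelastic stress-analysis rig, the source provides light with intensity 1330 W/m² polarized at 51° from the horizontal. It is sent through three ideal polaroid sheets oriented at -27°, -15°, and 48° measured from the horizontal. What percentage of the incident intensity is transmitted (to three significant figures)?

I₁ = 1330 W/m² · cos²(78°) = 57.49 W/m².
I₂ = I₁ · cos²(12°) = 57.49 · 0.9568 = 55.01 W/m².
I₃ = I₂ · cos²(63°) = 55.01 · 0.2061 = 11.34 W/m².
That is 0.8524% of the incident intensity.

≈ 0.852%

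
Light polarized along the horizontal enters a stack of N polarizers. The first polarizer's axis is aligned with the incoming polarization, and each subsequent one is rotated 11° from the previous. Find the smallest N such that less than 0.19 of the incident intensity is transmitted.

First polarizer is aligned with the polarization: full transmission.
Each further stage multiplies by cos²(11°) = 0.9636.
After N polarizers: T = 0.9636^(N−1). Require T < 0.19 ⇒ N−1 > ln(0.19)/ln(0.9636) = 44.78, so N−1 ≥ 45 and N = 46.
Check: N=46 gives T = 0.1884 < 0.19; N=45 gives T = 0.1956.

N = 46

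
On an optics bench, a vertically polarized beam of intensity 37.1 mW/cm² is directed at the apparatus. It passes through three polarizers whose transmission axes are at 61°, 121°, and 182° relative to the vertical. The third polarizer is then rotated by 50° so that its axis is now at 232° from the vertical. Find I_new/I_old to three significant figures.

I_new/I_old ≈ 0.546

Before rotation:
I₁ = I₀ cos²(61° − 0°) = I₀ cos²(61°) = 0.235 I₀.
I₂ = I₁ cos²(121° − 61°) = 0.235 I₀ · cos²(60°) = 0.05876 I₀.
I₃ = I₂ cos²(182° − 121°) = 0.05876 I₀ · cos²(61°) = 0.01381 I₀.
After rotation:
I₁ = I₀ cos²(61° − 0°) = I₀ cos²(61°) = 0.235 I₀.
I₂ = I₁ cos²(121° − 61°) = 0.235 I₀ · cos²(60°) = 0.05876 I₀.
Angle between axes 2 and 3: 69°. I₃ = 0.05876 I₀ · cos²(69°) = 0.007546 I₀.
Ratio = 0.007546 / 0.01381 = 0.5464.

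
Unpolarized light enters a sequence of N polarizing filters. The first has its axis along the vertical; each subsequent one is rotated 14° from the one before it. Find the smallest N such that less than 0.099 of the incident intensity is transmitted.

First polarizer halves the unpolarized light: factor 1/2.
Each further stage multiplies by cos²(14°) = 0.9415.
After N polarizers: T = 0.5·0.9415^(N−1). Require T < 0.099 ⇒ N−1 > ln(0.099/0.5)/ln(0.9415) = 26.85, so N−1 ≥ 27 and N = 28.
Check: N=28 gives T = 0.09813 < 0.099; N=27 gives T = 0.1042.

N = 28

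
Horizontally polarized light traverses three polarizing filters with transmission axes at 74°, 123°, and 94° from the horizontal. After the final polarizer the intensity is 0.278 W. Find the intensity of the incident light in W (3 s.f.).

I₁ = I₀ cos²(74° − 0°) = I₀ cos²(74°) = 0.07598 I₀.
I₂ = I₁ cos²(123° − 74°) = 0.07598 I₀ · cos²(49°) = 0.0327 I₀.
I₃ = I₂ cos²(94° − 123°) = 0.0327 I₀ · cos²(29°) = 0.02501 I₀.
So 0.278 W = 0.02501 I₀, giving I₀ = 0.278/0.02501 = 11.11 W.

I₀ ≈ 11.1 W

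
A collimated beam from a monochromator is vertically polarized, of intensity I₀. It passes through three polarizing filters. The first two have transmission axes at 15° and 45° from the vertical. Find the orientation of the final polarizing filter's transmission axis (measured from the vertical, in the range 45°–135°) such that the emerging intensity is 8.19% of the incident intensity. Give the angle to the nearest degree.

θ ≈ 115°

I₁ = I₀ cos²(15° − 0°) = I₀ cos²(15°) = 0.933 I₀.
I₂ = I₁ cos²(45° − 15°) = 0.933 I₀ · cos²(30°) = 0.6998 I₀.
Need I₃/I₀ = 0.0819, so cos²(θ − 45°) = 0.0819 / 0.6998 = 0.117.
θ − 45° = arccos(√0.117) = 70.0°, giving θ ≈ 45 + 70.0 = 115.0°.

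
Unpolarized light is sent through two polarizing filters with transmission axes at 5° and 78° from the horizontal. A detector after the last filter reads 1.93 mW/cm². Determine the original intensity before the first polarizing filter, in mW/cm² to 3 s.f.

I₀ ≈ 45.2 mW/cm²

Unpolarized light through the first polarizer → I₁ = ½ I₀, now polarized at 5°.
I₂ = I₁ cos²(78° − 5°) = 0.5 I₀ · cos²(73°) = 0.04274 I₀.
So 1.93 mW/cm² = 0.04274 I₀, giving I₀ = 1.93/0.04274 = 45.16 mW/cm².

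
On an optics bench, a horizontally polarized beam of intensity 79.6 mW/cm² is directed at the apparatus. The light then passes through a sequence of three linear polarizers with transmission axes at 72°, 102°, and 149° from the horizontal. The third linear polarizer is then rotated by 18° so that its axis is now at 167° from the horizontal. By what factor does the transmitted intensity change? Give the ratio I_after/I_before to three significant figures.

I_new/I_old ≈ 0.384

Before rotation:
By Malus's law, I₁ = I₀ cos²(72° − 0°) = I₀ cos²(72°) = 0.09549 I₀.
I₂ = I₁ cos²(102° − 72°) = 0.09549 I₀ · cos²(30°) = 0.07162 I₀.
I₃ = I₂ cos²(149° − 102°) = 0.07162 I₀ · cos²(47°) = 0.03331 I₀.
After rotation:
I₁ = I₀ cos²(72° − 0°) = I₀ cos²(72°) = 0.09549 I₀.
I₂ = I₁ cos²(102° − 72°) = 0.09549 I₀ · cos²(30°) = 0.07162 I₀.
I₃ = I₂ cos²(167° − 102°) = 0.07162 I₀ · cos²(65°) = 0.01279 I₀.
Ratio = 0.01279 / 0.03331 = 0.384.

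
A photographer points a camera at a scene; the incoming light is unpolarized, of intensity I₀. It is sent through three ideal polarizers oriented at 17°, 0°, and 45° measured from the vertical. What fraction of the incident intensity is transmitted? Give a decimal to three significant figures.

≈ 0.229 I₀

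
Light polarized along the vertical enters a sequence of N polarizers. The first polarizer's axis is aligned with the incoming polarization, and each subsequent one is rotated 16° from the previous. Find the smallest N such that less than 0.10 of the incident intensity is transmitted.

First polarizer is aligned with the polarization: full transmission.
Each further stage multiplies by cos²(16°) = 0.924.
After N polarizers: T = 0.924^(N−1). Require T < 0.10 ⇒ N−1 > ln(0.10)/ln(0.924) = 29.14, so N−1 ≥ 30 and N = 31.
Check: N=31 gives T = 0.09343 < 0.10; N=30 gives T = 0.1011.

N = 31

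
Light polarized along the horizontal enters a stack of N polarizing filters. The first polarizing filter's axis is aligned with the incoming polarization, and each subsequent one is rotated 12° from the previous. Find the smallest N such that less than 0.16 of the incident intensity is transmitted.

First polarizer is aligned with the polarization: full transmission.
Each further stage multiplies by cos²(12°) = 0.9568.
After N polarizers: T = 0.9568^(N−1). Require T < 0.16 ⇒ N−1 > ln(0.16)/ln(0.9568) = 41.47, so N−1 ≥ 42 and N = 43.
Check: N=43 gives T = 0.1563 < 0.16; N=42 gives T = 0.1634.

N = 43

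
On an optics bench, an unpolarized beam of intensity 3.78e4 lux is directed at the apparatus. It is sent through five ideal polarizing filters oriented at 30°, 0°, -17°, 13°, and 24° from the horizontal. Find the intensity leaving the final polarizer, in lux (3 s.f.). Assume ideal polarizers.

I ≈ 9370 lux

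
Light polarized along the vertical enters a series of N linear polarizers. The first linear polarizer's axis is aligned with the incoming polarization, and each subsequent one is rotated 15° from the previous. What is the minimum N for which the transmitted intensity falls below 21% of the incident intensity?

First polarizer is aligned with the polarization: full transmission.
Each further stage multiplies by cos²(15°) = 0.933.
After N polarizers: T = 0.933^(N−1). Require T < 0.21 ⇒ N−1 > ln(0.21)/ln(0.933) = 22.51, so N−1 ≥ 23 and N = 24.
Check: N=24 gives T = 0.203 < 0.21; N=23 gives T = 0.2175.

N = 24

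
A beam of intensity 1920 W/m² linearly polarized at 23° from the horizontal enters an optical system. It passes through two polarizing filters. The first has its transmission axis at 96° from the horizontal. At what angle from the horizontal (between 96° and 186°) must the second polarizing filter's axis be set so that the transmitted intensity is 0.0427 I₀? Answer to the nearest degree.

θ ≈ 141°

By Malus's law, I₁ = I₀ cos²(96° − 23°) = I₀ cos²(73°) = 0.08548 I₀.
Need I₂/I₀ = 0.0427, so cos²(θ − 96°) = 0.0427 / 0.08548 = 0.4995.
θ − 96° = arccos(√0.4995) = 45.0°, giving θ ≈ 96 + 45.0 = 141.0°.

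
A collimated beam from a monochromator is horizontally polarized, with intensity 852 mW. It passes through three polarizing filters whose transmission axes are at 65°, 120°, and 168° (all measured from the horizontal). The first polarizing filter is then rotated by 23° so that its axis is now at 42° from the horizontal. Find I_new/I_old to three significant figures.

Before rotation:
I₁ = I₀ cos²(65° − 0°) = I₀ cos²(65°) = 0.1786 I₀.
I₂ = I₁ cos²(120° − 65°) = 0.1786 I₀ · cos²(55°) = 0.05876 I₀.
I₃ = I₂ cos²(168° − 120°) = 0.05876 I₀ · cos²(48°) = 0.02631 I₀.
After rotation:
I₁ = I₀ cos²(42° − 0°) = I₀ cos²(42°) = 0.5523 I₀.
I₂ = I₁ cos²(120° − 42°) = 0.5523 I₀ · cos²(78°) = 0.02387 I₀.
I₃ = I₂ cos²(168° − 120°) = 0.02387 I₀ · cos²(48°) = 0.01069 I₀.
Ratio = 0.01069 / 0.02631 = 0.4063.

I_new/I_old ≈ 0.406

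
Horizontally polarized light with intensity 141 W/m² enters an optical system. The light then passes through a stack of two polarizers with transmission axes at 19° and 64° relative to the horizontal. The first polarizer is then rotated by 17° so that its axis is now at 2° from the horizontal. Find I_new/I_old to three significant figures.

I_new/I_old ≈ 0.492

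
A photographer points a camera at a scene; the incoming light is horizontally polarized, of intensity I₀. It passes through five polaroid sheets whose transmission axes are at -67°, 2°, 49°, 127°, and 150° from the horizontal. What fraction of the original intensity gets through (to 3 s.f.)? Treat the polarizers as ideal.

By Malus's law, I₁ = I₀ cos²(-67° − 0°) = I₀ cos²(67°) = 0.1527 I₀.
I₂ = I₁ cos²(2° + 67°) = 0.1527 I₀ · cos²(69°) = 0.01961 I₀.
I₃ = I₂ cos²(49° − 2°) = 0.01961 I₀ · cos²(47°) = 0.00912 I₀.
I₄ = I₃ cos²(127° − 49°) = 0.00912 I₀ · cos²(78°) = 0.0003942 I₀.
I₅ = I₄ cos²(150° − 127°) = 0.0003942 I₀ · cos²(23°) = 0.000334 I₀.
Transmitted fraction = 0.000334.

≈ 0.000334 I₀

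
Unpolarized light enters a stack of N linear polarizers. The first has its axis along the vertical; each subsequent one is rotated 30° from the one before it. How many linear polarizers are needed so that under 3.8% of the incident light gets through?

N = 10

First polarizer halves the unpolarized light: factor 1/2.
Each further stage multiplies by cos²(30°) = 0.75.
After N polarizers: T = 0.5·0.75^(N−1). Require T < 0.038 ⇒ N−1 > ln(0.038/0.5)/ln(0.75) = 8.96, so N−1 ≥ 9 and N = 10.
Check: N=10 gives T = 0.03754 < 0.038; N=9 gives T = 0.05006.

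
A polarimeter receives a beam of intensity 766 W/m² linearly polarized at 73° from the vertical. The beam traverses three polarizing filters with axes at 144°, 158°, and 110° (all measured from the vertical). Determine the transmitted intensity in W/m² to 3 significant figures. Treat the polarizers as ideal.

I ≈ 34.2 W/m²

By Malus's law, I₁ = 766 W/m² · cos²(71°) = 81.19 W/m².
I₂ = I₁ · cos²(14°) = 81.19 · 0.9415 = 76.44 W/m².
I₃ = I₂ · cos²(48°) = 76.44 · 0.4477 = 34.22 W/m².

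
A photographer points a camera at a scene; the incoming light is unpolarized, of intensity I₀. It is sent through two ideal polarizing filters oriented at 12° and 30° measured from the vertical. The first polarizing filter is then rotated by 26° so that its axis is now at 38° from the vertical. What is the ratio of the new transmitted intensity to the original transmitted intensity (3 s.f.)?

I_new/I_old ≈ 1.08

Before rotation:
Unpolarized light through the first polarizer → I₁ = ½ I₀, now polarized at 12°.
I₂ = I₁ cos²(30° − 12°) = 0.5 I₀ · cos²(18°) = 0.4523 I₀.
After rotation:
Unpolarized light through the first polarizer → I₁ = ½ I₀, now polarized at 38°.
I₂ = I₁ cos²(30° − 38°) = 0.5 I₀ · cos²(8°) = 0.4903 I₀.
Ratio = 0.4903 / 0.4523 = 1.084.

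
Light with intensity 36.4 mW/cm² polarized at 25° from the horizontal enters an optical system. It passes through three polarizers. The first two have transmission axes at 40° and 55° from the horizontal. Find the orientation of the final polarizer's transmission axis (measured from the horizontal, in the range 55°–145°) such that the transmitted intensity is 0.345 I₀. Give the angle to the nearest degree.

θ ≈ 106°

I₁ = I₀ cos²(40° − 25°) = I₀ cos²(15°) = 0.933 I₀.
I₂ = I₁ cos²(55° − 40°) = 0.933 I₀ · cos²(15°) = 0.8705 I₀.
Need I₃/I₀ = 0.345, so cos²(θ − 55°) = 0.345 / 0.8705 = 0.3963.
θ − 55° = arccos(√0.3963) = 51.0°, giving θ ≈ 55 + 51.0 = 106.0°.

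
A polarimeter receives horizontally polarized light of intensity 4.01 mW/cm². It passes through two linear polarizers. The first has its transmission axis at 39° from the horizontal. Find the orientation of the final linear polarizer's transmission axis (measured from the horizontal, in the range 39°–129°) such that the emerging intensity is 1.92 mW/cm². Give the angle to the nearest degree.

θ ≈ 66°

I₁ = I₀ cos²(39° − 0°) = I₀ cos²(39°) = 0.604 I₀.
Target fraction: 1.92 / 4.01 mW/cm² = 0.4788 of I₀.
Need I₂/I₀ = 0.4788, so cos²(θ − 39°) = 0.4788 / 0.604 = 0.7928.
θ − 39° = arccos(√0.7928) = 27.1°, giving θ ≈ 39 + 27.1 = 66.1°.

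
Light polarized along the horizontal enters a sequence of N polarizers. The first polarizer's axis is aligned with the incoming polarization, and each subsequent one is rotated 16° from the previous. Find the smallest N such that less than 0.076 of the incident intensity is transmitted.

First polarizer is aligned with the polarization: full transmission.
Each further stage multiplies by cos²(16°) = 0.924.
After N polarizers: T = 0.924^(N−1). Require T < 0.076 ⇒ N−1 > ln(0.076)/ln(0.924) = 32.61, so N−1 ≥ 33 and N = 34.
Check: N=34 gives T = 0.07371 < 0.076; N=33 gives T = 0.07977.

N = 34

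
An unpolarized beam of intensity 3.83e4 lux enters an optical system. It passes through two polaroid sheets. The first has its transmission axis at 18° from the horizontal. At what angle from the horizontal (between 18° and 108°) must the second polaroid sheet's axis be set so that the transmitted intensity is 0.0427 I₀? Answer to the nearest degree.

θ ≈ 91°

Unpolarized light through the first polarizer → I₁ = ½ I₀, now polarized at 18°.
Need I₂/I₀ = 0.0427, so cos²(θ − 18°) = 0.0427 / 0.5 = 0.0854.
θ − 18° = arccos(√0.0854) = 73.0°, giving θ ≈ 18 + 73.0 = 91.0°.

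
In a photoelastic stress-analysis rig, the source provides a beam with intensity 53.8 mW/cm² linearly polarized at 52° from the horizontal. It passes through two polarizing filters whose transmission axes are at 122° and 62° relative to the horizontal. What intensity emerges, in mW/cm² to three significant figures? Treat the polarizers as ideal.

By Malus's law, I₁ = 53.8 mW/cm² · cos²(70°) = 6.293 mW/cm².
I₂ = I₁ · cos²(60°) = 6.293 · 0.25 = 1.573 mW/cm².

I ≈ 1.57 mW/cm²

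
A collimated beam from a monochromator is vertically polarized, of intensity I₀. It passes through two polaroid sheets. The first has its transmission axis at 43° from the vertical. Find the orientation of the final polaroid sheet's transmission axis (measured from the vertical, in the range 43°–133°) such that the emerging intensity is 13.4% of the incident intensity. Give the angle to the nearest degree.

θ ≈ 103°

I₁ = I₀ cos²(43° − 0°) = I₀ cos²(43°) = 0.5349 I₀.
Need I₂/I₀ = 0.134, so cos²(θ − 43°) = 0.134 / 0.5349 = 0.2505.
θ − 43° = arccos(√0.2505) = 60.0°, giving θ ≈ 43 + 60.0 = 103.0°.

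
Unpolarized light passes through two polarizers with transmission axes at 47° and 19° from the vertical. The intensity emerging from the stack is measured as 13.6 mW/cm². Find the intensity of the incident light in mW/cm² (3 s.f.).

Unpolarized light through the first polarizer → I₁ = ½ I₀, now polarized at 47°.
I₂ = I₁ cos²(19° − 47°) = 0.5 I₀ · cos²(28°) = 0.3898 I₀.
So 13.6 mW/cm² = 0.3898 I₀, giving I₀ = 13.6/0.3898 = 34.89 mW/cm².

I₀ ≈ 34.9 mW/cm²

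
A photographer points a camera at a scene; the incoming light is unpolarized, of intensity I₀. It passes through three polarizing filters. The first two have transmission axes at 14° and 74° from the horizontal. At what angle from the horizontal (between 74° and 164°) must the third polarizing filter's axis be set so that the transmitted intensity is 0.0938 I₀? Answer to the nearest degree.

θ ≈ 104°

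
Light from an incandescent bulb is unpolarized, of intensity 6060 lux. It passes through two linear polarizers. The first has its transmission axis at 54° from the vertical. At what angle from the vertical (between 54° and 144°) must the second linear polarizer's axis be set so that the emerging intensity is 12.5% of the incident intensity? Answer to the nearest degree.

θ ≈ 114°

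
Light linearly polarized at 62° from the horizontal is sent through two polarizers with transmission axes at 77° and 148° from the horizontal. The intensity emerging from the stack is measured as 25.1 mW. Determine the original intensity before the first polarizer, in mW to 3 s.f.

I₀ ≈ 254 mW

By Malus's law, I₁ = I₀ cos²(77° − 62°) = I₀ cos²(15°) = 0.933 I₀.
I₂ = I₁ cos²(148° − 77°) = 0.933 I₀ · cos²(71°) = 0.09889 I₀.
So 25.1 mW = 0.09889 I₀, giving I₀ = 25.1/0.09889 = 253.8 mW.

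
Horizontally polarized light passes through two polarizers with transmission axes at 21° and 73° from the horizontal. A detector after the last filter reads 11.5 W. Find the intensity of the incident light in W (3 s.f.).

I₀ ≈ 34.8 W

By Malus's law, I₁ = I₀ cos²(21° − 0°) = I₀ cos²(21°) = 0.8716 I₀.
I₂ = I₁ cos²(73° − 21°) = 0.8716 I₀ · cos²(52°) = 0.3304 I₀.
So 11.5 W = 0.3304 I₀, giving I₀ = 11.5/0.3304 = 34.81 W.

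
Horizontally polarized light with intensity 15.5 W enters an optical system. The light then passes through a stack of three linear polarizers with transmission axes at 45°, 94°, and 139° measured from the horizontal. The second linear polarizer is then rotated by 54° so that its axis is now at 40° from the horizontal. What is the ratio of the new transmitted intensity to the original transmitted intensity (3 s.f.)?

I_new/I_old ≈ 0.113

Before rotation:
I₁ = I₀ cos²(45° − 0°) = I₀ cos²(45°) = 0.5 I₀.
I₂ = I₁ cos²(94° − 45°) = 0.5 I₀ · cos²(49°) = 0.2152 I₀.
I₃ = I₂ cos²(139° − 94°) = 0.2152 I₀ · cos²(45°) = 0.1076 I₀.
After rotation:
I₁ = I₀ cos²(45° − 0°) = I₀ cos²(45°) = 0.5 I₀.
I₂ = I₁ cos²(40° − 45°) = 0.5 I₀ · cos²(5°) = 0.4962 I₀.
Angle between axes 2 and 3: 81°. I₃ = 0.4962 I₀ · cos²(81°) = 0.01214 I₀.
Ratio = 0.01214 / 0.1076 = 0.1128.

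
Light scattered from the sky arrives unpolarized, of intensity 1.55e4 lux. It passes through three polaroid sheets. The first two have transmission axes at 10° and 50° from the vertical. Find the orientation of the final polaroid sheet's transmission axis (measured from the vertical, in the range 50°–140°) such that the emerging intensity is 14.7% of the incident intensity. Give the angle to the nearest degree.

θ ≈ 95°

Unpolarized light through the first polarizer → I₁ = ½ I₀, now polarized at 10°.
I₂ = I₁ cos²(50° − 10°) = 0.5 I₀ · cos²(40°) = 0.2934 I₀.
Need I₃/I₀ = 0.147, so cos²(θ − 50°) = 0.147 / 0.2934 = 0.501.
θ − 50° = arccos(√0.501) = 44.9°, giving θ ≈ 50 + 44.9 = 94.9°.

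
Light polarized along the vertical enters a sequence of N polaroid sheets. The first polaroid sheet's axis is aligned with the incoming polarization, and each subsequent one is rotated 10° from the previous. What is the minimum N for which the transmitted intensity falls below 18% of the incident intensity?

N = 58

First polarizer is aligned with the polarization: full transmission.
Each further stage multiplies by cos²(10°) = 0.9698.
After N polarizers: T = 0.9698^(N−1). Require T < 0.18 ⇒ N−1 > ln(0.18)/ln(0.9698) = 56.01, so N−1 ≥ 57 and N = 58.
Check: N=58 gives T = 0.1746 < 0.18; N=57 gives T = 0.18.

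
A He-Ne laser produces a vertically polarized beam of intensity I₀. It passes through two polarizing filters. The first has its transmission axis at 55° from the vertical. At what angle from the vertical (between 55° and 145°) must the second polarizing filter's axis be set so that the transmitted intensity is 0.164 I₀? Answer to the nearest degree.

θ ≈ 100°

I₁ = I₀ cos²(55° − 0°) = I₀ cos²(55°) = 0.329 I₀.
Need I₂/I₀ = 0.164, so cos²(θ − 55°) = 0.164 / 0.329 = 0.4985.
θ − 55° = arccos(√0.4985) = 45.1°, giving θ ≈ 55 + 45.1 = 100.1°.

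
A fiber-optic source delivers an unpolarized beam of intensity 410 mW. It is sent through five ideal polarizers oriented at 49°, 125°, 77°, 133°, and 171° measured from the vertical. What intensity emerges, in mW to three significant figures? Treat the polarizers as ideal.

Unpolarized light through the first polarizer → I₁ = 410 mW/2 = 205 mW, polarized at 49°.
I₂ = I₁ · cos²(76°) = 205 · 0.05853 = 12 mW.
I₃ = I₂ · cos²(48°) = 12 · 0.4477 = 5.372 mW.
I₄ = I₃ · cos²(56°) = 5.372 · 0.3127 = 1.68 mW.
I₅ = I₄ · cos²(38°) = 1.68 · 0.621 = 1.043 mW.

I ≈ 1.04 mW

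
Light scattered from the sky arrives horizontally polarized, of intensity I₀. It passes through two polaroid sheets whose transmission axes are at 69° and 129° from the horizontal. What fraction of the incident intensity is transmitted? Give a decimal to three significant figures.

≈ 0.0321 I₀

I₁ = I₀ cos²(69° − 0°) = I₀ cos²(69°) = 0.1284 I₀.
I₂ = I₁ cos²(129° − 69°) = 0.1284 I₀ · cos²(60°) = 0.03211 I₀.
Transmitted fraction = 0.03211.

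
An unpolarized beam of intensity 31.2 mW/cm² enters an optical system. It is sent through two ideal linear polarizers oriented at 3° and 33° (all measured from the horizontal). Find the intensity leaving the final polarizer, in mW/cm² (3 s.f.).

Unpolarized light through the first polarizer → I₁ = 31.2 mW/cm²/2 = 15.6 mW/cm², polarized at 3°.
I₂ = I₁ · cos²(30°) = 15.6 · 0.75 = 11.7 mW/cm².

I ≈ 11.7 mW/cm²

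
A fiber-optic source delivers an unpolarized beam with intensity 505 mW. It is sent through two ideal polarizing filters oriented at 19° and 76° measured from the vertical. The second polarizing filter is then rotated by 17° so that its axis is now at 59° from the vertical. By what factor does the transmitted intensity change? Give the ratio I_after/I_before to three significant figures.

Before rotation:
Unpolarized light through the first polarizer → I₁ = ½ I₀, now polarized at 19°.
I₂ = I₁ cos²(76° − 19°) = 0.5 I₀ · cos²(57°) = 0.1483 I₀.
After rotation:
Unpolarized light through the first polarizer → I₁ = ½ I₀, now polarized at 19°.
I₂ = I₁ cos²(59° − 19°) = 0.5 I₀ · cos²(40°) = 0.2934 I₀.
Ratio = 0.2934 / 0.1483 = 1.978.

I_new/I_old ≈ 1.98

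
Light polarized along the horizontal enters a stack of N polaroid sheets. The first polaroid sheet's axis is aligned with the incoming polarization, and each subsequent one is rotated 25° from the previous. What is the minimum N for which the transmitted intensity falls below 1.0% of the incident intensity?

N = 25

First polarizer is aligned with the polarization: full transmission.
Each further stage multiplies by cos²(25°) = 0.8214.
After N polarizers: T = 0.8214^(N−1). Require T < 0.010 ⇒ N−1 > ln(0.010)/ln(0.8214) = 23.41, so N−1 ≥ 24 and N = 25.
Check: N=25 gives T = 0.008897 < 0.010; N=24 gives T = 0.01083.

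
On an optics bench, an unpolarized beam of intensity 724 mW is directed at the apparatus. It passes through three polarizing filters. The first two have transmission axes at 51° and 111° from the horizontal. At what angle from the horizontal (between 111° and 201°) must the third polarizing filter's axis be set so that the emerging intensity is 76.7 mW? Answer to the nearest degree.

θ ≈ 134°

Unpolarized light through the first polarizer → I₁ = ½ I₀, now polarized at 51°.
I₂ = I₁ cos²(111° − 51°) = 0.5 I₀ · cos²(60°) = 0.125 I₀.
Target fraction: 76.7 / 724 mW = 0.1059 of I₀.
Need I₃/I₀ = 0.1059, so cos²(θ − 111°) = 0.1059 / 0.125 = 0.8475.
θ − 111° = arccos(√0.8475) = 23.0°, giving θ ≈ 111 + 23.0 = 134.0°.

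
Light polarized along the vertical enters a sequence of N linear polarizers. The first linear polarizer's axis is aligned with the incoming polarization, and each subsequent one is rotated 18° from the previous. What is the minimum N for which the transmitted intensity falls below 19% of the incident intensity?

First polarizer is aligned with the polarization: full transmission.
Each further stage multiplies by cos²(18°) = 0.9045.
After N polarizers: T = 0.9045^(N−1). Require T < 0.19 ⇒ N−1 > ln(0.19)/ln(0.9045) = 16.55, so N−1 ≥ 17 and N = 18.
Check: N=18 gives T = 0.1816 < 0.19; N=17 gives T = 0.2007.

N = 18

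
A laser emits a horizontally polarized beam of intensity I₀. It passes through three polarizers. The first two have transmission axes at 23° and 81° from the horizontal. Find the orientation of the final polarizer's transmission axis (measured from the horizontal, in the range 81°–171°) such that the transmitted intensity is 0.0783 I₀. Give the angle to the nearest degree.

I₁ = I₀ cos²(23° − 0°) = I₀ cos²(23°) = 0.8473 I₀.
I₂ = I₁ cos²(81° − 23°) = 0.8473 I₀ · cos²(58°) = 0.2379 I₀.
Need I₃/I₀ = 0.0783, so cos²(θ − 81°) = 0.0783 / 0.2379 = 0.3291.
θ − 81° = arccos(√0.3291) = 55.0°, giving θ ≈ 81 + 55.0 = 136.0°.

θ ≈ 136°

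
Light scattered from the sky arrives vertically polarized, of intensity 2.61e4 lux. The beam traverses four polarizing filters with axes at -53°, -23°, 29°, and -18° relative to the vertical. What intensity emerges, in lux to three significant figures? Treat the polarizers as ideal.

I ≈ 1250 lux

I₁ = 2.61e4 lux · cos²(53°) = 9453 lux.
I₂ = I₁ · cos²(30°) = 9453 · 0.75 = 7090 lux.
I₃ = I₂ · cos²(52°) = 7090 · 0.379 = 2687 lux.
I₄ = I₃ · cos²(47°) = 2687 · 0.4651 = 1250 lux.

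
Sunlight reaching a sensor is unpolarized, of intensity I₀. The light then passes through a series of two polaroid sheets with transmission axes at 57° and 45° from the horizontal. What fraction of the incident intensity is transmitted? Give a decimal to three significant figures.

Unpolarized light through the first polarizer → I₁ = ½ I₀, now polarized at 57°.
I₂ = I₁ cos²(45° − 57°) = 0.5 I₀ · cos²(12°) = 0.4784 I₀.
Transmitted fraction = 0.4784.

≈ 0.478 I₀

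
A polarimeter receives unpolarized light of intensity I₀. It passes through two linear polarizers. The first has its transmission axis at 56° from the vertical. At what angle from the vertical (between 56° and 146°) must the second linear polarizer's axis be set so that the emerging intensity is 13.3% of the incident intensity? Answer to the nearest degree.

Unpolarized light through the first polarizer → I₁ = ½ I₀, now polarized at 56°.
Need I₂/I₀ = 0.133, so cos²(θ − 56°) = 0.133 / 0.5 = 0.266.
θ − 56° = arccos(√0.266) = 59.0°, giving θ ≈ 56 + 59.0 = 115.0°.

θ ≈ 115°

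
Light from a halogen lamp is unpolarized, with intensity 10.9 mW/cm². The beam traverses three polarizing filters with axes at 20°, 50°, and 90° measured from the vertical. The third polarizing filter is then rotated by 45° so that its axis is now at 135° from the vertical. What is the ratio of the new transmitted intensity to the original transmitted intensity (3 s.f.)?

I_new/I_old ≈ 0.0129

Before rotation:
Unpolarized light through the first polarizer → I₁ = ½ I₀, now polarized at 20°.
I₂ = I₁ cos²(50° − 20°) = 0.5 I₀ · cos²(30°) = 0.375 I₀.
I₃ = I₂ cos²(90° − 50°) = 0.375 I₀ · cos²(40°) = 0.2201 I₀.
After rotation:
Unpolarized light through the first polarizer → I₁ = ½ I₀, now polarized at 20°.
I₂ = I₁ cos²(50° − 20°) = 0.5 I₀ · cos²(30°) = 0.375 I₀.
I₃ = I₂ cos²(135° − 50°) = 0.375 I₀ · cos²(85°) = 0.002849 I₀.
Ratio = 0.002849 / 0.2201 = 0.01294.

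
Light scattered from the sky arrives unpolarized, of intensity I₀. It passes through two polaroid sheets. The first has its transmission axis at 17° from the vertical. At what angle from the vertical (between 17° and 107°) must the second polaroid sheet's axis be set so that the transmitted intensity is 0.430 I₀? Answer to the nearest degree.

Unpolarized light through the first polarizer → I₁ = ½ I₀, now polarized at 17°.
Need I₂/I₀ = 0.43, so cos²(θ − 17°) = 0.43 / 0.5 = 0.86.
θ − 17° = arccos(√0.86) = 22.0°, giving θ ≈ 17 + 22.0 = 39.0°.

θ ≈ 39°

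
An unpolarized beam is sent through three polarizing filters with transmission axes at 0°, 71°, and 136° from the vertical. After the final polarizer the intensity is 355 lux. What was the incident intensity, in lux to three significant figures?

I₀ ≈ 3.75e4 lux

Unpolarized light through the first polarizer → I₁ = ½ I₀, now polarized at 0°.
I₂ = I₁ cos²(71° − 0°) = 0.5 I₀ · cos²(71°) = 0.053 I₀.
I₃ = I₂ cos²(136° − 71°) = 0.053 I₀ · cos²(65°) = 0.009466 I₀.
So 355 lux = 0.009466 I₀, giving I₀ = 355/0.009466 = 3.75e+04 lux.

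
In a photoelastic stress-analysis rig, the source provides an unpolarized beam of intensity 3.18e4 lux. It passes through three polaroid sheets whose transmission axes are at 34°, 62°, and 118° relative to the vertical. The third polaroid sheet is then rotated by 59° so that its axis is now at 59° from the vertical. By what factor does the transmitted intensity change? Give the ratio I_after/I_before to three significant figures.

Before rotation:
Unpolarized light through the first polarizer → I₁ = ½ I₀, now polarized at 34°.
I₂ = I₁ cos²(62° − 34°) = 0.5 I₀ · cos²(28°) = 0.3898 I₀.
I₃ = I₂ cos²(118° − 62°) = 0.3898 I₀ · cos²(56°) = 0.1219 I₀.
After rotation:
Unpolarized light through the first polarizer → I₁ = ½ I₀, now polarized at 34°.
I₂ = I₁ cos²(62° − 34°) = 0.5 I₀ · cos²(28°) = 0.3898 I₀.
I₃ = I₂ cos²(59° − 62°) = 0.3898 I₀ · cos²(3°) = 0.3887 I₀.
Ratio = 0.3887 / 0.1219 = 3.189.

I_new/I_old ≈ 3.19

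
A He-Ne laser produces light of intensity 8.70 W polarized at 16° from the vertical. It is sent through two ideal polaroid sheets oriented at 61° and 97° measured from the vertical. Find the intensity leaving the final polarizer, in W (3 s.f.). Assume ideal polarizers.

I ≈ 2.85 W

By Malus's law, I₁ = 8.70 W · cos²(45°) = 4.35 W.
I₂ = I₁ · cos²(36°) = 4.35 · 0.6545 = 2.847 W.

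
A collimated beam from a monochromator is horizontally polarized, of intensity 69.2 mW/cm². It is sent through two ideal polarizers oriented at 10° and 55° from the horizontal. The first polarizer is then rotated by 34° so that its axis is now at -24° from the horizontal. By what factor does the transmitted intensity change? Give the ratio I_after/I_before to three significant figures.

I_new/I_old ≈ 0.0627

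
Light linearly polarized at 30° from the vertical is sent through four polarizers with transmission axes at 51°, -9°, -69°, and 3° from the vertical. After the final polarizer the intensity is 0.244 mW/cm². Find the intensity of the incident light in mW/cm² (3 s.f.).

I₀ ≈ 46.9 mW/cm²

By Malus's law, I₁ = I₀ cos²(51° − 30°) = I₀ cos²(21°) = 0.8716 I₀.
I₂ = I₁ cos²(-9° − 51°) = 0.8716 I₀ · cos²(60°) = 0.2179 I₀.
I₃ = I₂ cos²(-69° + 9°) = 0.2179 I₀ · cos²(60°) = 0.05447 I₀.
I₄ = I₃ cos²(3° + 69°) = 0.05447 I₀ · cos²(72°) = 0.005202 I₀.
So 0.244 mW/cm² = 0.005202 I₀, giving I₀ = 0.244/0.005202 = 46.91 mW/cm².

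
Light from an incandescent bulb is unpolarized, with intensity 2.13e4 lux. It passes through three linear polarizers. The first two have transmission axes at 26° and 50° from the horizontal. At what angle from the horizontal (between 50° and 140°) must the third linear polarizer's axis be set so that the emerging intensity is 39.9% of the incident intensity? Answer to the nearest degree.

θ ≈ 62°

Unpolarized light through the first polarizer → I₁ = ½ I₀, now polarized at 26°.
I₂ = I₁ cos²(50° − 26°) = 0.5 I₀ · cos²(24°) = 0.4173 I₀.
Need I₃/I₀ = 0.399, so cos²(θ − 50°) = 0.399 / 0.4173 = 0.9562.
θ − 50° = arccos(√0.9562) = 12.1°, giving θ ≈ 50 + 12.1 = 62.1°.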